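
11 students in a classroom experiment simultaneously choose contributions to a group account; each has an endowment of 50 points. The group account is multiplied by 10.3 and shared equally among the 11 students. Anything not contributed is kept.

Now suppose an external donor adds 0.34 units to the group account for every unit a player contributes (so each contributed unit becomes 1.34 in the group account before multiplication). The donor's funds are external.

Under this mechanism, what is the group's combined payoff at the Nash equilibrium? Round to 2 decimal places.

7591.10 points

Under the mechanism each unit contributed yields 10.3 × 1.34 / 11 = 1.2547 back to its contributor per unit of net cost, which exceeds 1, making full contribution the dominant choice for everyone.
At the Nash equilibrium everyone contributes 50. Group total payoff = 10.3 × 1.34 × 550 = 7591.10.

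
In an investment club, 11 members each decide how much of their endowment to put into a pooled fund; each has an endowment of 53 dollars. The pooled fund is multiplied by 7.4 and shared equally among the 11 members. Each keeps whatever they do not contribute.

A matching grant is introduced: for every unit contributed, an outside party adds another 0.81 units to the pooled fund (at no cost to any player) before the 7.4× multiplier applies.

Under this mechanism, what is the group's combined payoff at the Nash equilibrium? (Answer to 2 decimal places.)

7808.70 dollars

With the mechanism, a contributed unit returns 7.4 × 1.81 / 11 = 1.2176 per unit of net cost to the contributor — now above 1 — so contributing fully is weakly dominant for every player.
So the Nash equilibrium is full contribution by all 11; the group earns 7.4 × 1.81 × 583 = 7808.70.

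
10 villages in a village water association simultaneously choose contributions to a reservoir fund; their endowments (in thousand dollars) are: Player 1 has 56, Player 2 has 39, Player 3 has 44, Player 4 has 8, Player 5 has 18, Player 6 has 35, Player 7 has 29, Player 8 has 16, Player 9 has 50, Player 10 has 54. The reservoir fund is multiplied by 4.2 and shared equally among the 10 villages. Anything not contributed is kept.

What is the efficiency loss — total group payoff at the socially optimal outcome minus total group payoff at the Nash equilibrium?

1116.80 thousand dollars

The private return per contributed unit is 4.2/10 = 0.4200 < 1 for every player regardless of endowment, so the Nash equilibrium is zero contribution and the group total is Σ E_j = 56 + 39 + 44 + 8 + 18 + 35 + 29 + 16 + 50 + 54 = 349.
Each contributed unit returns 4.200 to the group, so the social optimum is full contribution by everyone: group total = 4.200 × 349 = 1465.80.
Efficiency loss = (4.200 − 1) × 349 = 1116.80.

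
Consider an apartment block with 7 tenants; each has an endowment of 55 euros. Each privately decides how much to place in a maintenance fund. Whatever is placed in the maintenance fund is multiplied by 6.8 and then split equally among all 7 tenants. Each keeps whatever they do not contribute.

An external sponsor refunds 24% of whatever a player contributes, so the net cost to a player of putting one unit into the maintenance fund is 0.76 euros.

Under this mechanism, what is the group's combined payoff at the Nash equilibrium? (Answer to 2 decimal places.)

2710.40 euros

With the mechanism, a contributed unit returns (6.8/7) / 0.76 = 1.2782 per unit of net cost to the contributor — now above 1 — so contributing fully is weakly dominant for every player.
At the Nash equilibrium everyone contributes 55. Group total payoff = 7 × (55 × 0.24 + 6.8 × 55) = 2710.40.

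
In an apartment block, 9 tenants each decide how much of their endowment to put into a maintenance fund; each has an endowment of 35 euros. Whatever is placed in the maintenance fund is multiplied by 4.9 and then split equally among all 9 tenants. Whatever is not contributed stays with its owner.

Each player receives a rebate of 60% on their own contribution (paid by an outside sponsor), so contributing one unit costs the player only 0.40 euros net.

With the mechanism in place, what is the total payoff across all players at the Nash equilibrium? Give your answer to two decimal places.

1732.50 euros

Under the mechanism each unit contributed yields (4.9/9) / 0.40 = 1.3611 back to its contributor per unit of net cost, which exceeds 1, making full contribution the dominant choice for everyone.
So the Nash equilibrium is full contribution by all 9; the group earns 9 × (35 × 0.60 + 4.9 × 35) = 1732.50.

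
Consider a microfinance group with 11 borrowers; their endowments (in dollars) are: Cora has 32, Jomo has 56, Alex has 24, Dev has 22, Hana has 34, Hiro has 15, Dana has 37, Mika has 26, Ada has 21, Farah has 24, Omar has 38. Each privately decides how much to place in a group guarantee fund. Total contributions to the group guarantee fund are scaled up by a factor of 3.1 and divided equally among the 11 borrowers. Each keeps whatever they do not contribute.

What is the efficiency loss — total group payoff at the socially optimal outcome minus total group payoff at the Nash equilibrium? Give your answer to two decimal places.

The private return per contributed unit is 3.1/11 = 0.2818 < 1 for every player regardless of endowment, so the Nash equilibrium is zero contribution and the group total is Σ E_j = 32 + 56 + 24 + 22 + 34 + 15 + 37 + 26 + 21 + 24 + 38 = 329.
Each contributed unit returns 3.100 to the group, so the social optimum is full contribution by everyone: group total = 3.100 × 329 = 1019.90.
Efficiency loss = (3.100 − 1) × 329 = 690.90.

690.90 dollars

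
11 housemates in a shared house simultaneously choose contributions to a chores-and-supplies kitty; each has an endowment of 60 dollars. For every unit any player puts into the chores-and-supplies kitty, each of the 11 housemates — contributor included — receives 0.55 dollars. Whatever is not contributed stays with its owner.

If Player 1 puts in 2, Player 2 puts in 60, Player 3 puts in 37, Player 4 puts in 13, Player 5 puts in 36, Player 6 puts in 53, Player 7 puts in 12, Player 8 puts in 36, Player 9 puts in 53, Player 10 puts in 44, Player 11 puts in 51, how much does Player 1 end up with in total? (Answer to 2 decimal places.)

276.35 dollars

Total contributed: 2 + 60 + 37 + 13 + 36 + 53 + 12 + 36 + 53 + 44 + 51 = 397.
Each receives 0.55 × 397 = 218.35 from the chores-and-supplies kitty.
Player 1 keeps 60 − 2 = 58, so Player 1's payoff is 58 + 218.35 = 276.35.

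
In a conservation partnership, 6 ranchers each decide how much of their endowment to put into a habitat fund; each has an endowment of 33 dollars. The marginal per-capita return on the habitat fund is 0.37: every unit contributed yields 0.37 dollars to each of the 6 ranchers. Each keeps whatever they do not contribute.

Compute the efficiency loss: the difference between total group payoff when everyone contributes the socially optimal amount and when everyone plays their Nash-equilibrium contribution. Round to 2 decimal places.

241.56 dollars

The private return per contributed unit is 0.37 < 1, so contributing 0 is dominant for every player. At the Nash equilibrium everyone keeps their 33, and the group total is 6 × 33 = 198.
Each contributed unit returns 2.220 to the group as a whole (0.37 to each of 6 players), which exceeds 1, so the social optimum is full contribution: group total = 2.220 × 198 = 439.56.
Efficiency loss = 439.56 − 198 = 241.56.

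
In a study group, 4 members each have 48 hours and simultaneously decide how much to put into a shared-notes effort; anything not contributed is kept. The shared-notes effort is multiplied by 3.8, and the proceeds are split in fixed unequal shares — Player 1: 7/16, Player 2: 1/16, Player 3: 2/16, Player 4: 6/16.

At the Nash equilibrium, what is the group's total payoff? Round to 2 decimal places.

460.80 hours

For player j, contributing a unit is worthwhile iff 3.8 × (j's share) ≥ 1, i.e. iff j's share is at least 0.2632.
Player 1 and Player 4 are above the threshold, contributing 48 each; the remaining 2 contribute 0. Total contributed: 96.
The shared-notes effort pays out 3.8 × 96 = 364.80 in total (split across the unequal shares, but the aggregate is all that matters for the group sum).
The 2 free-riders keep 48 each, adding 96. Group total = 96 + 364.80 = 460.80.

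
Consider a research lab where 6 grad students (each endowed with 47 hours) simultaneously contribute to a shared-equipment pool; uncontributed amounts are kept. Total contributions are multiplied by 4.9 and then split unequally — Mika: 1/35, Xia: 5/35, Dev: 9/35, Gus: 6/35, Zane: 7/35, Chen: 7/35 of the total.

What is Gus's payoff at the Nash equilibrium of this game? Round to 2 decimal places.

86.48 hours

Each unit j contributes comes back to j as 4.9 × (j's share), so j prefers to contribute only if that share exceeds 1/4.9 = 0.2041; otherwise keeping the unit dominates.
The only share above 0.2041 is Dev's 9/35, contributing 47; the remaining 5 contribute 0. Total contributed: 47.
Gus keeps 47 and receives 4.9 × 47 × 6/35 = 39.48 from the shared-equipment pool, for a payoff of 86.48.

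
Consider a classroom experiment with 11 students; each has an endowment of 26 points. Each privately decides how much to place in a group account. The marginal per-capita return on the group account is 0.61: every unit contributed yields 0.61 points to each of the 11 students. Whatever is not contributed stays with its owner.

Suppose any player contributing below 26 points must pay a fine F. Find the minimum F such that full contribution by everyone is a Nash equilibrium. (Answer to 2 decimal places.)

10.14 points

Given the others contribute fully, the best deviation is to contribute 0 (any partial contribution still incurs the fine and gives up units whose private return 0.61 is below 1).
Deviating from 26 to 0 saves 26 points but forfeits the deviator's share of the drop in the group account: 0.61 × 26 = 15.86.
So the deviation gain is 26 − 15.86 = 10.14, and the fine must be at least 10.14 points to wipe it out.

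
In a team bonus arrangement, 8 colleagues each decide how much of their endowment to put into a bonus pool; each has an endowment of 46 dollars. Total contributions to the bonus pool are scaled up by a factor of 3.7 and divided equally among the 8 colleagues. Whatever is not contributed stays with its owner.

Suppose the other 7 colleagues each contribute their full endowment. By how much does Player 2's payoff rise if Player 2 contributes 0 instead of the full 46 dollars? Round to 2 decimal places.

24.73 dollars

Switching from a contribution of 46 to 0 lets Player 2 keep an extra 46 dollars, but lowers the bonus pool by 46, which costs Player 2 their own share of that drop: 3.7/8 × 46 = 21.27.
Net gain = 46 − 21.27 = 24.73. The private return per contributed unit (0.4625) is below 1, so free-riding is indeed the best response regardless of what the others do.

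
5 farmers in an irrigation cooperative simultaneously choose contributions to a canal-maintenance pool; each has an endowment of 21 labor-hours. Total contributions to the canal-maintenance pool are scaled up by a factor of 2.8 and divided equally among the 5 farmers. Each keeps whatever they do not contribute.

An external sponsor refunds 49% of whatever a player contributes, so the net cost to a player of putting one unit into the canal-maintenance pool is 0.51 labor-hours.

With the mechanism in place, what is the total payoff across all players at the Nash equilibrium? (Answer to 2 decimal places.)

345.45 labor-hours

With the mechanism, a contributed unit returns (2.8/5) / 0.51 = 1.0980 per unit of net cost to the contributor — now above 1 — so contributing fully is weakly dominant for every player.
So the Nash equilibrium is full contribution by all 5; the group earns 5 × (21 × 0.49 + 2.8 × 21) = 345.45.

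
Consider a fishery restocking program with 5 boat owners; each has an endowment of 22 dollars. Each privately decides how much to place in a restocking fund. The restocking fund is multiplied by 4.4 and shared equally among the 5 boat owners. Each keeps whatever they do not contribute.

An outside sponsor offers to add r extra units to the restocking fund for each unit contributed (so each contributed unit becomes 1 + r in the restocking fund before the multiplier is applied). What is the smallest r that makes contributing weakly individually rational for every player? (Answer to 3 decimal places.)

0.136

With matching at rate r, one contributed unit becomes (1 + r) in the restocking fund and returns 4.4 × (1 + r) / 5 to the contributor.
Setting this equal to 1: 1 + r = 5/4.4 = 1.1364.
So the minimum matching rate is r = 1.1364 − 1 = 0.136.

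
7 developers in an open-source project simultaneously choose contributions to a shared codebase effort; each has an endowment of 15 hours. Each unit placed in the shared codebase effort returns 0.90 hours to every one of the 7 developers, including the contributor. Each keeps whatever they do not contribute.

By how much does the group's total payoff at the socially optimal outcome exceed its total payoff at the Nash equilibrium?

556.50 hours

The private return per contributed unit is 0.90 < 1, so contributing 0 is dominant for every player. At the Nash equilibrium everyone keeps their 15, and the group total is 7 × 15 = 105.
Each contributed unit returns 6.300 to the group as a whole (0.90 to each of 7 players), which exceeds 1, so the social optimum is full contribution: group total = 6.300 × 105 = 661.50.
Efficiency loss = 661.50 − 105 = 556.50.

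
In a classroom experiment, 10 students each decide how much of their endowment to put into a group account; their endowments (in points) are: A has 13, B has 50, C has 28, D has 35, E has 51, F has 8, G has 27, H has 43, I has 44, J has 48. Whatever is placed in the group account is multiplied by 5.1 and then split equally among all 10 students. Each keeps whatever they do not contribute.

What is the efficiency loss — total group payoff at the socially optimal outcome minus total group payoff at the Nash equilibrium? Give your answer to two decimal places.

The private return per contributed unit is 5.1/10 = 0.5100 < 1 for every player regardless of endowment, so the Nash equilibrium is zero contribution and the group total is Σ E_j = 13 + 50 + 28 + 35 + 51 + 8 + 27 + 43 + 44 + 48 = 347.
Each contributed unit returns 5.100 to the group, so the social optimum is full contribution by everyone: group total = 5.100 × 347 = 1769.70.
Efficiency loss = (5.100 − 1) × 347 = 1422.70.

1422.70 points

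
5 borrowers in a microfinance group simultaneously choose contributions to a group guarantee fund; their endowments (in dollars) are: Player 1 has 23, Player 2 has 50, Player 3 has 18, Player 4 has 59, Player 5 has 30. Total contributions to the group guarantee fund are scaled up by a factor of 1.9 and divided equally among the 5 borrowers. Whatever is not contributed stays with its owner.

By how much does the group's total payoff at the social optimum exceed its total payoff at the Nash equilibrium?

The private return per contributed unit is 1.9/5 = 0.3800 < 1 for every player regardless of endowment, so the Nash equilibrium is zero contribution and the group total is Σ E_j = 23 + 50 + 18 + 59 + 30 = 180.
Each contributed unit returns 1.900 to the group, so the social optimum is full contribution by everyone: group total = 1.900 × 180 = 342.00.
Efficiency loss = (1.900 − 1) × 180 = 162.00.

162.00 dollars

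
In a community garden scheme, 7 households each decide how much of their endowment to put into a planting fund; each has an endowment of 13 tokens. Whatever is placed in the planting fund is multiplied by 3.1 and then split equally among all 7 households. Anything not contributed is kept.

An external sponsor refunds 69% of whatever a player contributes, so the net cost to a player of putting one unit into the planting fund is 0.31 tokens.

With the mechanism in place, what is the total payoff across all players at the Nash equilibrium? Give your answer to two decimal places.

With the mechanism, a contributed unit returns (3.1/7) / 0.31 = 1.4286 per unit of net cost to the contributor — now above 1 — so contributing fully is weakly dominant for every player.
At the Nash equilibrium everyone contributes 13. Group total payoff = 7 × (13 × 0.69 + 3.1 × 13) = 344.89.

344.89 tokens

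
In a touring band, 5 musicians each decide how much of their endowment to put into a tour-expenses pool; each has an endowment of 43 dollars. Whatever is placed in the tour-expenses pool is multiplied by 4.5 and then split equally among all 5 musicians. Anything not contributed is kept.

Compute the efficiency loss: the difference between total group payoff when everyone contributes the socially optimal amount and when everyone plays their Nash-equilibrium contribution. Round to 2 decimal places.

752.50 dollars

Each contributed unit returns 4.5/5 = 0.9000 to its contributor — below 1 — so contributing 0 is dominant for every player. At the Nash equilibrium everyone keeps their 43, and the group total is 5 × 43 = 215.
Each contributed unit returns 4.500 to the group as a whole (0.9000 to each of 5 players), which exceeds 1, so the social optimum is full contribution: group total = 4.500 × 215 = 967.50.
Efficiency loss = 967.50 − 215 = 752.50.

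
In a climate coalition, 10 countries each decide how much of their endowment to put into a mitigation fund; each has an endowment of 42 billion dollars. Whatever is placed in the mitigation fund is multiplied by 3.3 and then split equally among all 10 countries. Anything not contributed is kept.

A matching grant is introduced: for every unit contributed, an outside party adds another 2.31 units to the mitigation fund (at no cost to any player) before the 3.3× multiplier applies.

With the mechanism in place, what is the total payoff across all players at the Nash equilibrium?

4587.66 billion dollars

Under the mechanism each unit contributed yields 3.3 × 3.31 / 10 = 1.0923 back to its contributor per unit of net cost, which exceeds 1, making full contribution the dominant choice for everyone.
At the Nash equilibrium everyone contributes 42. Group total payoff = 3.3 × 3.31 × 420 = 4587.66.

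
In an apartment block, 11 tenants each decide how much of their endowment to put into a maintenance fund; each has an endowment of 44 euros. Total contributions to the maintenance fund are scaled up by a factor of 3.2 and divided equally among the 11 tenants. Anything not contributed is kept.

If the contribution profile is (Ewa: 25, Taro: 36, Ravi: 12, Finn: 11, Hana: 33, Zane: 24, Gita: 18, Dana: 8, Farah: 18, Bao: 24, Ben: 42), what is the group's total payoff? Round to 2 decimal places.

Total contributed: 25 + 36 + 12 + 11 + 33 + 24 + 18 + 8 + 18 + 24 + 42 = 251; total kept: 11 × 44 − 251 = 233.
The maintenance fund pays out 3.2 × 251 = 803.20 in aggregate.
Group total = 233 + 803.20 = 1036.20.

1036.20 euros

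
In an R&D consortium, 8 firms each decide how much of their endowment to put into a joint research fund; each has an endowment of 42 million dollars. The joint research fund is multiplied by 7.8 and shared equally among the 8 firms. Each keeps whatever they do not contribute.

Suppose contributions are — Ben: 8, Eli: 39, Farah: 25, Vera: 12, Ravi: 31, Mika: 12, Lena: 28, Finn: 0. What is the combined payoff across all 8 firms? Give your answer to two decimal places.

1390.00 million dollars

Total contributed: 8 + 39 + 25 + 12 + 31 + 12 + 28 + 0 = 155; total kept: 8 × 42 − 155 = 181.
The joint research fund pays out 7.8 × 155 = 1209.00 in aggregate.
Group total = 181 + 1209.00 = 1390.00.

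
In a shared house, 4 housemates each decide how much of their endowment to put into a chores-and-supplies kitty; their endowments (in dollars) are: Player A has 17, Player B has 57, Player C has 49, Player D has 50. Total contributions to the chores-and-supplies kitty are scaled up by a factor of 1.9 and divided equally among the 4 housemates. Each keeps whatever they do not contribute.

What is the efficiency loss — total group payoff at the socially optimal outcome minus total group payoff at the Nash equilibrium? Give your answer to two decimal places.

The private return per contributed unit is 1.9/4 = 0.4750 < 1 for every player regardless of endowment, so the Nash equilibrium is zero contribution and the group total is Σ E_j = 17 + 57 + 49 + 50 = 173.
Each contributed unit returns 1.900 to the group, so the social optimum is full contribution by everyone: group total = 1.900 × 173 = 328.70.
Efficiency loss = (1.900 − 1) × 173 = 155.70.

155.70 dollars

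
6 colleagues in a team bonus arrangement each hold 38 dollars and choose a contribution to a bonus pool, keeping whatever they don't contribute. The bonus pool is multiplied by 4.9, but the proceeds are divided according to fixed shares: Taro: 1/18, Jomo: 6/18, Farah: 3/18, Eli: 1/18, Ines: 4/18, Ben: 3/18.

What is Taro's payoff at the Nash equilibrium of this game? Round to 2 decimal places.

For player j, contributing a unit is worthwhile iff 4.9 × (j's share) ≥ 1, i.e. iff j's share is at least 0.2041.
The shares above 0.2041 belong to Jomo and Ines, contributing 38 each; the remaining 4 contribute 0. Total contributed: 76.
Taro keeps 38 and receives 4.9 × 76 × 1/18 = 20.69 from the bonus pool, for a payoff of 58.69.

58.69 dollars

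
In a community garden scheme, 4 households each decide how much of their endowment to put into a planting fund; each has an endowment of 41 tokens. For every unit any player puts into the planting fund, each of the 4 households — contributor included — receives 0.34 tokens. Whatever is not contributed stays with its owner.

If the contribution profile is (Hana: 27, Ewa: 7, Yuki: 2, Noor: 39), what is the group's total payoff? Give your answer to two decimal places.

191.00 tokens

Total contributed: 27 + 7 + 2 + 39 = 75; total kept: 4 × 41 − 75 = 89.
The planting fund pays out 0.34 × 4 × 75 = 102.00 in aggregate.
Group total = 89 + 102.00 = 191.00.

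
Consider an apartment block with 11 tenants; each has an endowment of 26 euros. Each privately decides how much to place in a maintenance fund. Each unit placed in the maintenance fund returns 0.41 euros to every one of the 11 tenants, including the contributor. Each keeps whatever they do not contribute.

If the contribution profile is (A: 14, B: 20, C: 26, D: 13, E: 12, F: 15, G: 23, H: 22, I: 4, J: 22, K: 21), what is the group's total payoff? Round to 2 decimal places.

959.92 euros

Total contributed: 14 + 20 + 26 + 13 + 12 + 15 + 23 + 22 + 4 + 22 + 21 = 192; total kept: 11 × 26 − 192 = 94.
The maintenance fund pays out 0.41 × 11 × 192 = 865.92 in aggregate.
Group total = 94 + 865.92 = 959.92.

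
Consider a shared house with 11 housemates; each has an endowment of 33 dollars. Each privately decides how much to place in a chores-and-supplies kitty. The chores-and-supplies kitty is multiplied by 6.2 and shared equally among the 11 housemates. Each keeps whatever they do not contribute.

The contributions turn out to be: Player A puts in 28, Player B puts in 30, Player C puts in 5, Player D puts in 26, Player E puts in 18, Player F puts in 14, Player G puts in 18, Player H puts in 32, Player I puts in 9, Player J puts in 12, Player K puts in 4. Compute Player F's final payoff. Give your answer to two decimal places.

Total contributed: 28 + 30 + 5 + 26 + 18 + 14 + 18 + 32 + 9 + 12 + 4 = 196.
Each receives 6.2 × 196 / 11 = 110.47 from the chores-and-supplies kitty.
Player F keeps 33 − 14 = 19, so Player F's payoff is 19 + 110.47 = 129.47.

129.47 dollars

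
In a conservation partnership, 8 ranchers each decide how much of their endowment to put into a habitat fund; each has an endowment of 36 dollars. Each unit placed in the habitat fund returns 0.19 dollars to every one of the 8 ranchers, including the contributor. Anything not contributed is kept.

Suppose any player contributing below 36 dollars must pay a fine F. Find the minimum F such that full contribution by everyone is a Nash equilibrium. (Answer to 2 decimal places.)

29.16 dollars

Given the others contribute fully, the best deviation is to contribute 0 (any partial contribution still incurs the fine and gives up units whose private return 0.19 is below 1).
Deviating from 36 to 0 saves 36 dollars but forfeits the deviator's share of the drop in the habitat fund: 0.19 × 36 = 6.84.
So the deviation gain is 36 − 6.84 = 29.16, and the fine must be at least 29.16 dollars to wipe it out.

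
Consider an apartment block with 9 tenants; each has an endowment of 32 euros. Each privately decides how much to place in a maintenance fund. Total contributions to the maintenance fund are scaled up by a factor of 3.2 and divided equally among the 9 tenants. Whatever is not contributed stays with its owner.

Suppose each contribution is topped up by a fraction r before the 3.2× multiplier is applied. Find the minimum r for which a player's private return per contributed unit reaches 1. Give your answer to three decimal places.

With matching at rate r, one contributed unit becomes (1 + r) in the maintenance fund and returns 3.2 × (1 + r) / 9 to the contributor.
Setting this equal to 1: 1 + r = 9/3.2 = 2.8125.
So the minimum matching rate is r = 2.8125 − 1 = 1.813.

1.813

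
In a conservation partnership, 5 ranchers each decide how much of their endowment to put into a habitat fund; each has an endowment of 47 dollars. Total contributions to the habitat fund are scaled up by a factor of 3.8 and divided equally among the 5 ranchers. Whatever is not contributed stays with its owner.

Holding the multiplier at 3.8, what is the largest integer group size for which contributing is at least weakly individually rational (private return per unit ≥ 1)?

3

Private return per unit is 3.8/(group size), which is ≥ 1 whenever the group size is ≤ 3.8.
The largest such integer is 3.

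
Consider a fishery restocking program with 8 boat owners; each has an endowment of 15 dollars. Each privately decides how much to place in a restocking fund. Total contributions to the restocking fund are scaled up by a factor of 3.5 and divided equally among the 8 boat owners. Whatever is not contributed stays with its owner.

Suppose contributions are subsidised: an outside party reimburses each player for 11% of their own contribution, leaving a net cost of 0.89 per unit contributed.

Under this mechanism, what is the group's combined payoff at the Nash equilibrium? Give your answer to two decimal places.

120.00 dollars

With the mechanism, a contributed unit returns (3.5/8) / 0.89 = 0.4916 per unit of net cost — still below 1 — so contributing 0 remains dominant for every player.
At the Nash equilibrium no one contributes; group total payoff = 8 × 15 = 120.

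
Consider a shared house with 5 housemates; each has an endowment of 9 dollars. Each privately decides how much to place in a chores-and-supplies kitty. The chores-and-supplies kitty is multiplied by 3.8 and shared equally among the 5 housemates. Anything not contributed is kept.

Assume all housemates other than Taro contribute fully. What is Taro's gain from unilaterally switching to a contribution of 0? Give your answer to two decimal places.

Switching from a contribution of 9 to 0 lets Taro keep an extra 9 dollars, but lowers the chores-and-supplies kitty by 9, which costs Taro their own share of that drop: 3.8/5 × 9 = 6.84.
Net gain = 9 − 6.84 = 2.16. The private return per contributed unit (0.7600) is below 1, so free-riding is indeed the best response regardless of what the others do.

2.16 dollars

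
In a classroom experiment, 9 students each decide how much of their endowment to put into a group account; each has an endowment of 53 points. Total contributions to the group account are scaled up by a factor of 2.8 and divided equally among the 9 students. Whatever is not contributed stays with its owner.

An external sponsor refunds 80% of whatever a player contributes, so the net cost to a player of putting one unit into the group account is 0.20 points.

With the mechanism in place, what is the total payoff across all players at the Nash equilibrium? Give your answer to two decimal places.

With the mechanism, a contributed unit returns (2.8/9) / 0.20 = 1.5556 per unit of net cost to the contributor — now above 1 — so contributing fully is weakly dominant for every player.
At the Nash equilibrium everyone contributes 53. Group total payoff = 9 × (53 × 0.80 + 2.8 × 53) = 1717.20.

1717.20 points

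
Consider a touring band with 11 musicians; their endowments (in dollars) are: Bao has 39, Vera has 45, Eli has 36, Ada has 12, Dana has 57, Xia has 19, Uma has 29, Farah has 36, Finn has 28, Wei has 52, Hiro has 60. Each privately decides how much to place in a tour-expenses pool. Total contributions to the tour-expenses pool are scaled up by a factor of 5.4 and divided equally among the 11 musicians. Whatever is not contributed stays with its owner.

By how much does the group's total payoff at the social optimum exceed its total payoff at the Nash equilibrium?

1817.20 dollars

The private return per contributed unit is 5.4/11 = 0.4909 < 1 for every player regardless of endowment, so the Nash equilibrium is zero contribution and the group total is Σ E_j = 39 + 45 + 36 + 12 + 57 + 19 + 29 + 36 + 28 + 52 + 60 = 413.
Each contributed unit returns 5.400 to the group, so the social optimum is full contribution by everyone: group total = 5.400 × 413 = 2230.20.
Efficiency loss = (5.400 − 1) × 413 = 1817.20.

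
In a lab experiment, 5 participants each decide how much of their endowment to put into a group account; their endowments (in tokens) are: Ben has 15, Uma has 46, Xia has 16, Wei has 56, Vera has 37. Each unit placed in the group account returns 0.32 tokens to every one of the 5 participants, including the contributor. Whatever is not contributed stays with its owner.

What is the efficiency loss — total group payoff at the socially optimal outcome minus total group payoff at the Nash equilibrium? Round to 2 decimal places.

102.00 tokens

The private return per contributed unit is 0.32 < 1 for everyone, so the Nash equilibrium is zero contribution and the group total is Σ E_j = 15 + 46 + 16 + 56 + 37 = 170.
Each contributed unit returns 1.600 to the group, so the social optimum is full contribution by everyone: group total = 1.600 × 170 = 272.00.
Efficiency loss = (1.600 − 1) × 170 = 102.00.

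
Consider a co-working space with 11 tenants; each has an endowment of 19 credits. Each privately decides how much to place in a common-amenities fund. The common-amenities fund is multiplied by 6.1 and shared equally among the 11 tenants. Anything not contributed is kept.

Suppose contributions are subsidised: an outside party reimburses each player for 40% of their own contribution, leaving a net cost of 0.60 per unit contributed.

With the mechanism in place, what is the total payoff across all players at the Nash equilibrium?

Even with the mechanism, each unit contributed returns only (6.1/11) / 0.60 = 0.9242 per unit of net cost, so contributing nothing is still dominant.
At the Nash equilibrium no one contributes; group total payoff = 11 × 19 = 209.

209.00 credits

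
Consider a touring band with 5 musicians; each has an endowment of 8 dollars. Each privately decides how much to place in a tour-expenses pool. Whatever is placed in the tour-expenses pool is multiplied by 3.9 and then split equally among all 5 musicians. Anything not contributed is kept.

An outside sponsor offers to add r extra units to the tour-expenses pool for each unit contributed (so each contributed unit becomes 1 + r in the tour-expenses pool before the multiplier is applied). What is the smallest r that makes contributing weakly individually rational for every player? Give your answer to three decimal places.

With matching at rate r, one contributed unit becomes (1 + r) in the tour-expenses pool and returns 3.9 × (1 + r) / 5 to the contributor.
Setting this equal to 1: 1 + r = 5/3.9 = 1.2821.
So the minimum matching rate is r = 1.2821 − 1 = 0.282.

0.282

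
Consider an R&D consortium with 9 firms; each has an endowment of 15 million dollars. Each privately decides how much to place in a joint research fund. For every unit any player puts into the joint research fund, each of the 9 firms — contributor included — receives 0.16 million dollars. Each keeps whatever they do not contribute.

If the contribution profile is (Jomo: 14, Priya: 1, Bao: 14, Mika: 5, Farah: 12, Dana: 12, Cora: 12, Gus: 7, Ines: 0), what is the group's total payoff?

168.88 million dollars

Total contributed: 14 + 1 + 14 + 5 + 12 + 12 + 12 + 7 + 0 = 77; total kept: 9 × 15 − 77 = 58.
The joint research fund pays out 0.16 × 9 × 77 = 110.88 in aggregate.
Group total = 58 + 110.88 = 168.88.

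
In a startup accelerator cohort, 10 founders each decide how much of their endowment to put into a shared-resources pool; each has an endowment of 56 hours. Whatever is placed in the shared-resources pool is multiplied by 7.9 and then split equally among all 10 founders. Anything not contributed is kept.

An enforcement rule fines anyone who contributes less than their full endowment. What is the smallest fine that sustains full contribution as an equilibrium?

Given the others contribute fully, the best deviation is to contribute 0 (any partial contribution still incurs the fine and gives up units whose private return 0.7900 is below 1).
Deviating from 56 to 0 saves 56 hours but forfeits the deviator's share of the drop in the shared-resources pool: 7.9/10 × 56 = 44.24.
So the deviation gain is 56 − 44.24 = 11.76, and the fine must be at least 11.76 hours to wipe it out.

11.76 hours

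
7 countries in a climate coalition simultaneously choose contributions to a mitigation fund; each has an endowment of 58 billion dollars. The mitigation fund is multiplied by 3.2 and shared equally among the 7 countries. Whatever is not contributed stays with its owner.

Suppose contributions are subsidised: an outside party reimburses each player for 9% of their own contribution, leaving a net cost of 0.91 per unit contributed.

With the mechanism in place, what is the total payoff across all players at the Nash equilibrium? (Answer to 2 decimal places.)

406.00 billion dollars

Even with the mechanism, each unit contributed returns only (3.2/7) / 0.91 = 0.5024 per unit of net cost, so contributing nothing is still dominant.
At the Nash equilibrium no one contributes; group total payoff = 7 × 58 = 406.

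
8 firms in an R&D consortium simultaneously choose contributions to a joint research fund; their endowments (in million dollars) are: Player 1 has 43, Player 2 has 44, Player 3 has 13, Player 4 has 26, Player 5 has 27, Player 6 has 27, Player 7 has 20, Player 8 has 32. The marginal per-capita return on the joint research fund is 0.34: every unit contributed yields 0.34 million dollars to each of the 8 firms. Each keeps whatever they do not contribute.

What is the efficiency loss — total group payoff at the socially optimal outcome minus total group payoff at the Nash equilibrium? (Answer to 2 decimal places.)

399.04 million dollars

The private return per contributed unit is 0.34 < 1 for everyone, so the Nash equilibrium is zero contribution and the group total is Σ E_j = 43 + 44 + 13 + 26 + 27 + 27 + 20 + 32 = 232.
Each contributed unit returns 2.720 to the group, so the social optimum is full contribution by everyone: group total = 2.720 × 232 = 631.04.
Efficiency loss = (2.720 − 1) × 232 = 399.04.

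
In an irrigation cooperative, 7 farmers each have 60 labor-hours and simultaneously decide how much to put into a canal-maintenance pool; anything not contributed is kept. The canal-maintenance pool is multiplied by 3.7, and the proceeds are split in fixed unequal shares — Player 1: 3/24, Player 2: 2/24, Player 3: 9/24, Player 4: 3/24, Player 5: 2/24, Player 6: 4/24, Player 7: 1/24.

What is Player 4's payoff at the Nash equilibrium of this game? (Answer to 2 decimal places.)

Each unit j contributes comes back to j as 3.7 × (j's share), so j prefers to contribute only if that share exceeds 1/3.7 = 0.2703; otherwise keeping the unit dominates.
Player 3 alone (share 9/24) is above the threshold, contributing 60; the remaining 6 contribute 0. Total contributed: 60.
Player 4 keeps 60 and receives 3.7 × 60 × 3/24 = 27.75 from the canal-maintenance pool, for a payoff of 87.75.

87.75 labor-hours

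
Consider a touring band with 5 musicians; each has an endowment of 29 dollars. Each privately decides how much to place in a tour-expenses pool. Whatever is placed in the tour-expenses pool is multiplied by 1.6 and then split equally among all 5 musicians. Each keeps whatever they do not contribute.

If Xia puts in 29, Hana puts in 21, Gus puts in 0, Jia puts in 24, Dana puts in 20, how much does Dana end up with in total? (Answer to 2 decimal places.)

39.08 dollars

Total contributed: 29 + 21 + 0 + 24 + 20 = 94.
Each receives 1.6 × 94 / 5 = 30.08 from the tour-expenses pool.
Dana keeps 29 − 20 = 9, so Dana's payoff is 9 + 30.08 = 39.08.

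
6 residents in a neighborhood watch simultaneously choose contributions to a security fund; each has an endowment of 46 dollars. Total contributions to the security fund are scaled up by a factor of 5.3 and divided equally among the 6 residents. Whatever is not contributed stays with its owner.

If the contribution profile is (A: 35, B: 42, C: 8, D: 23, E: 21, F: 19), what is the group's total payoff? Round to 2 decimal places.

912.40 dollars

Total contributed: 35 + 42 + 8 + 23 + 21 + 19 = 148; total kept: 6 × 46 − 148 = 128.
The security fund pays out 5.3 × 148 = 784.40 in aggregate.
Group total = 128 + 784.40 = 912.40.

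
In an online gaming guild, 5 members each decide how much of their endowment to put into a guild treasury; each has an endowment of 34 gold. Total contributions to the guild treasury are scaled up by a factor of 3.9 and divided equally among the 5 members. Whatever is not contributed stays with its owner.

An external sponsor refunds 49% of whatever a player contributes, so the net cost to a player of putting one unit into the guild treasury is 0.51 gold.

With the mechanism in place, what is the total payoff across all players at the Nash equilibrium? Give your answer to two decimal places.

Under the mechanism each unit contributed yields (3.9/5) / 0.51 = 1.5294 back to its contributor per unit of net cost, which exceeds 1, making full contribution the dominant choice for everyone.
So the Nash equilibrium is full contribution by all 5; the group earns 5 × (34 × 0.49 + 3.9 × 34) = 746.30.

746.30 gold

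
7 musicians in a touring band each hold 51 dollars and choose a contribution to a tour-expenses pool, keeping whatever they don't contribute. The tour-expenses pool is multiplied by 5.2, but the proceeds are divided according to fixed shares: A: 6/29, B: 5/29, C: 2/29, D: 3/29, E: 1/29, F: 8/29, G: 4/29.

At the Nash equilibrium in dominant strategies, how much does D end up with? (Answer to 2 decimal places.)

Each unit j contributes comes back to j as 5.2 × (j's share), so j prefers to contribute only if that share exceeds 1/5.2 = 0.1923; otherwise keeping the unit dominates.
A and F are above the threshold, contributing 51 each; the remaining 5 contribute 0. Total contributed: 102.
D keeps 51 and receives 5.2 × 102 × 3/29 = 54.87 from the tour-expenses pool, for a payoff of 105.87.

105.87 dollars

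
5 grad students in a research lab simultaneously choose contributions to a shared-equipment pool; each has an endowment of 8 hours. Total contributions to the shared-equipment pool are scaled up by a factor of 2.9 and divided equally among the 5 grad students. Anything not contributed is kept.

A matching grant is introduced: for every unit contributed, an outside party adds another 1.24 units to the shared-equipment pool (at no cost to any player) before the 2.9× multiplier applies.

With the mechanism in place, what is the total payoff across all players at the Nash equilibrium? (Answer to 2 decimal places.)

With the mechanism, a contributed unit returns 2.9 × 2.24 / 5 = 1.2992 per unit of net cost to the contributor — now above 1 — so contributing fully is weakly dominant for every player.
At the Nash equilibrium everyone contributes 8. Group total payoff = 2.9 × 2.24 × 40 = 259.84.

259.84 hours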